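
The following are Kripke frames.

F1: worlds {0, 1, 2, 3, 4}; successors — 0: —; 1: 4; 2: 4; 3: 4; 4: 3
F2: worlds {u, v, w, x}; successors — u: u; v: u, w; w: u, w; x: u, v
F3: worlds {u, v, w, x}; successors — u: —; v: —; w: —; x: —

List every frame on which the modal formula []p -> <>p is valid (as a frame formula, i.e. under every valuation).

F2

The schema corresponds to seriality: forall x exists y Rxy.
F1: fails — world 0 has no successor.
F2: satisfies the condition.
F3: fails — world u has no successor.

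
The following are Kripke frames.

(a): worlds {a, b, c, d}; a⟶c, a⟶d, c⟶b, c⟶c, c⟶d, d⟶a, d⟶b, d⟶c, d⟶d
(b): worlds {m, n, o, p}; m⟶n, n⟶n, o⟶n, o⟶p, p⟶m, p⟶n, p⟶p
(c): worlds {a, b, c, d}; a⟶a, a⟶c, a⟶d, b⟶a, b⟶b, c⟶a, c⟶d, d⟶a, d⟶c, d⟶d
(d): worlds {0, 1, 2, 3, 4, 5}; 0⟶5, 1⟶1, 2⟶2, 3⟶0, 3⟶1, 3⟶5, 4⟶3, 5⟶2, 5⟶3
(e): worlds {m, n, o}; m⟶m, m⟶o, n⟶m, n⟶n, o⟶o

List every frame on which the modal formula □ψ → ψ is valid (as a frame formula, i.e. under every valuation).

(e)

This is the axiom for reflexivity; its first-order frame correspondent is ∀x Rxx.
(a): fails — world a does not see itself.
(b): fails — world m does not see itself.
(c): fails — world c does not see itself.
(d): fails — world 0 does not see itself.
(e): condition met.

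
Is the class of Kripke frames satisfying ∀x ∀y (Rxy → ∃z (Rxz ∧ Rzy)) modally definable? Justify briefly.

Definable; □□q → □q defines it

This is a Sahlqvist condition; the C4 axiom □□q → □q defines it.
Suppose □□q→□q is valid. Take Rxy and set V(q)={w : xR²w}. Then □□q at x, so □q at x, so q at y, i.e. ∃z(Rxz∧Rzy).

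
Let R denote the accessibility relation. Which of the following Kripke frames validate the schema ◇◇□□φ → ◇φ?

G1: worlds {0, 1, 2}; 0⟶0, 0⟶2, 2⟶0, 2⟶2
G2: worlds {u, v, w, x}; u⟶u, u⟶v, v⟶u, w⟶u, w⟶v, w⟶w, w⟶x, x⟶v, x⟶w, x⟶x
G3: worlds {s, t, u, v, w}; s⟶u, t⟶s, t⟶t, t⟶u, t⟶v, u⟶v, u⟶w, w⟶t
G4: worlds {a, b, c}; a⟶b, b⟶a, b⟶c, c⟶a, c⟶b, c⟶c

G1, G2

Frame correspondent (Sahlqvist): ∀x ∀y (xR²y → ∃w (yR²w ∧ xRw)) — i.e. a generalized confluence (Geach) condition.
G1: satisfies the condition.
G2: satisfies the condition.
G3: fails — sR²v but no w* with vR²w* and sRw*.
G4: fails — aR²a but no w with aR²w and aRw.
Valid on: G1, G2.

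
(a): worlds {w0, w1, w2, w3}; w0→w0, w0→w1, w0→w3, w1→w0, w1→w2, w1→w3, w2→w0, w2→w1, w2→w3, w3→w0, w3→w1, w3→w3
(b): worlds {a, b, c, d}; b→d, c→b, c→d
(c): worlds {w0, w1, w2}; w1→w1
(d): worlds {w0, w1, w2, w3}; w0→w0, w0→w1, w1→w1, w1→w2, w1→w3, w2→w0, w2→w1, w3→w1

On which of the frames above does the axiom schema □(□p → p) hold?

(c)

The schema corresponds to shift-reflexivity: ∀x ∀y (Rxy → Ryy).
(a): fails — Rw1w2 but not Rw2w2.
(b): fails — Rcb but not Rbb.
(c): satisfies the condition.
(d): fails — Rw1w2 but not Rw2w2.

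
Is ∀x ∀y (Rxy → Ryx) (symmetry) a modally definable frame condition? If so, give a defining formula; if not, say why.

Yes, by q → □◇q

This is a Sahlqvist condition; the B axiom q → □◇q defines it.
Suppose q→□◇q is valid. Take Rxy and set V(q)={x}. Then q at x, so □◇q at x, so ◇q at y, so some z with Ryz has q; z=x, i.e. Ryx.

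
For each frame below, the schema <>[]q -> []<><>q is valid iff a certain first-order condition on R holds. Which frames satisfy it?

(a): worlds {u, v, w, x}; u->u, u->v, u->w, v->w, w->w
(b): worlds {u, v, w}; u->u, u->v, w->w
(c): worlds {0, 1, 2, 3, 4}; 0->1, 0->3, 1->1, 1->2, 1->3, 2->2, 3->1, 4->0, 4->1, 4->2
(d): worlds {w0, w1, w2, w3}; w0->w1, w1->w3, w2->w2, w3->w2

(a)

Frame correspondent (Sahlqvist): forall x forall y forall z ((xRy & xRz) -> exists w (yRw & z R^2 w)) — i.e. a generalized confluence (Geach) condition.
(a): condition met.
(b): fails — uRu, uRv but no t with uRt and vR²t.
(c): fails — 1R3, 1R2 but no w with 3Rw and 2R²w.
(d): fails — w0Rw1, w0Rw1 but no w with w1Rw and w1R²w.
Valid on: (a).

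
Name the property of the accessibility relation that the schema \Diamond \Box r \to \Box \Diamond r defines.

This is the .2 axiom.
It corresponds to convergence: \forall x \forall y \forall z (Rxy \wedge Rxz \to \exists w (Ryw \wedge Rzw)).

convergence: \forall x \forall y \forall z (Rxy \wedge Rxz \to \exists w (Ryw \wedge Rzw))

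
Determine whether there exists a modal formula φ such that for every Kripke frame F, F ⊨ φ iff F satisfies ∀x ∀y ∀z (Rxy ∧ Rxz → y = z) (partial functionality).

Yes — defined by ◇p → □p

This is a Sahlqvist condition; the CD axiom ◇p → □p defines it.
Suppose ◇p→□p is valid. Take Rxy, Rxz and set V(p)={y}. Then ◇p at x, so □p at x, so p at z, i.e. z=y.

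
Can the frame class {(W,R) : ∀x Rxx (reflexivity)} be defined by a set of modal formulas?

Yes — defined by □r → r

The condition is reflexivity. A defining modal formula is □r → r.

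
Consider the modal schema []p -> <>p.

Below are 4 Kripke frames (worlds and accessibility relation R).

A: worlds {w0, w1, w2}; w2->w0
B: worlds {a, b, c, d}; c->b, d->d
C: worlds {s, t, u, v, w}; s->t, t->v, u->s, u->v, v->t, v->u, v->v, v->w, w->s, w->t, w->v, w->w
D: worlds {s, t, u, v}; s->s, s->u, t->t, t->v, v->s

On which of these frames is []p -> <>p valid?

C

Frame correspondent (Sahlqvist): forall x exists y Rxy — i.e. seriality.
A: fails — world w0 has no successor.
B: fails — world a has no successor.
C: ✓.
D: fails — world u has no successor.
Valid on: C.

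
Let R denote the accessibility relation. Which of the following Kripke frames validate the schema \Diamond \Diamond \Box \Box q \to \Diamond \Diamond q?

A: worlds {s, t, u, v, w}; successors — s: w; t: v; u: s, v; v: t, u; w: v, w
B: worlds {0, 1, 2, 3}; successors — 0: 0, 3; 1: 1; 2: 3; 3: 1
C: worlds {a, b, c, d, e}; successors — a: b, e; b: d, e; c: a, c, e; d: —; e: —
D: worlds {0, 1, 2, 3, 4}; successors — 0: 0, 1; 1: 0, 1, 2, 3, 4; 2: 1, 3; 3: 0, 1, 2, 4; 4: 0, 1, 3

Frame correspondent (Sahlqvist): \forall x \forall y (x R^2 y \to \exists w (y R^2 w \wedge x R^2 w)) — i.e. a generalized confluence (Geach) condition.
A: condition met.
B: condition met.
C: fails — aR²d but no w with dR²w and aR²w.
D: condition met.
Valid on: A, B, D.

A, B, D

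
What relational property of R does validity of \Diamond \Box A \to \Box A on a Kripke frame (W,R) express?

This is frame-equivalent to ◇A → □◇A (substitute ¬A for A and contrapose).
Suppose ◇A→□◇A is valid. Take Rxy, Rxz and set V(A)={y}. Then ◇A at x, so □◇A at x, so ◇A at z, so some w with Rzw has A; w=y, i.e. Rzy. By symmetry of the argument, Ryz.

the Euclidean property: \forall x \forall y \forall z (Rxy \wedge Rxz \to Ryz)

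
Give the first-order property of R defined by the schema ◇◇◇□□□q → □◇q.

∀x ∀y ∀z ((xR³y ∧ xRz) → ∃w (yR³w ∧ zRw))

This is a Sahlqvist (Geach-type) schema ◇^3□^3q → □^1◇^1q.
First-order correspondent: ∀x ∀y ∀z ((xR³y ∧ xRz) → ∃w (yR³w ∧ zRw)).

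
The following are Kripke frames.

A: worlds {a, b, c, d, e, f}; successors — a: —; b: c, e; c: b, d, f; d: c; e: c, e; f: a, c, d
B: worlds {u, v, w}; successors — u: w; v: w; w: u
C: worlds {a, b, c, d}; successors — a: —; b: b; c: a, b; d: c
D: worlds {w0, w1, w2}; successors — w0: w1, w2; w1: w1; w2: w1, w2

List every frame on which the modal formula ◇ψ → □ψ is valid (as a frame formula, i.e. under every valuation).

Frame correspondent (Sahlqvist): ∀x ∀y ∀z (Rxy ∧ Rxz → y = z) — i.e. partial functionality.
A: fails — b sees both c and e.
B: ✓.
C: fails — c sees both a and b.
D: fails — w0 sees both w1 and w2.

B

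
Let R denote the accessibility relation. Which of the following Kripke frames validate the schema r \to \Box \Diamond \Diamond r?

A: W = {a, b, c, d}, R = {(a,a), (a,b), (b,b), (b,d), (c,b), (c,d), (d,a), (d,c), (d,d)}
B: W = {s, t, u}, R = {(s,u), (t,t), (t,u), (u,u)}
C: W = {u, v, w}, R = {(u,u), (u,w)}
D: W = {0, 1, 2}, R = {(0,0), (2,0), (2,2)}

A

This is the axiom for a generalized confluence (Geach) condition; its first-order frame correspondent is \forall x \forall z (xRz \to \exists w (x = w \wedge z R^2 w)).
A: holds.
B: fails — sRu but no w with s=w and uR²w.
C: fails — uRw but no t with u=t and wR²t.
D: fails — 2R0 but no w with 2=w and 0R²w.
Valid on: A.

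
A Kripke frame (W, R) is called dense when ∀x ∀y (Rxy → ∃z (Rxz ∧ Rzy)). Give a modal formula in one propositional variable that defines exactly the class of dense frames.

The condition is density. The C4 schema □□r → □r defines it.
Suppose □□r→□r is valid. Take Rxy and set V(r)={w : xR²w}. Then □□r at x, so □r at x, so r at y, i.e. ∃z(Rxz∧Rzy).

□□r → □r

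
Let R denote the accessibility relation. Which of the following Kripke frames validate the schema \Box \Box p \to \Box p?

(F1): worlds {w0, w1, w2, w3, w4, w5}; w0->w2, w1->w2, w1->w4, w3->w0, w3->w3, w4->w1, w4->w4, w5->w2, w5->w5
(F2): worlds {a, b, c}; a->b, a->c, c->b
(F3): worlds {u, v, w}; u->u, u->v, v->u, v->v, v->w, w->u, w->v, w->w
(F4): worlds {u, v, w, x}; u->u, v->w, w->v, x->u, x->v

(F3)

Frame correspondent (Sahlqvist): \forall x \forall y (Rxy \to \exists z (Rxz \wedge Rzy)) — i.e. density.
(F1): fails — Rw1w2 but no z with Rw1z and Rzw2.
(F2): fails — Rac but no z with Raz and Rzc.
(F3): condition met.
(F4): fails — Rvw but no z with Rvz and Rzw.
Valid on: (F3).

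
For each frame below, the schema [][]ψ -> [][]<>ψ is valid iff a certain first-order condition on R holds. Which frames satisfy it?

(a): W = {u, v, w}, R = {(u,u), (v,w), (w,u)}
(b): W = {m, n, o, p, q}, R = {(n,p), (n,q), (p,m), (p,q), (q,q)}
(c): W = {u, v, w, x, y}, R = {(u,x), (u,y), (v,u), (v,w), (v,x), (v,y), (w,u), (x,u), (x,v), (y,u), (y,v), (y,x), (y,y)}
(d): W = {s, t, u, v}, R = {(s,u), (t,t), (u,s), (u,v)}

This is the axiom for a generalized confluence (Geach) condition; its first-order frame correspondent is forall x forall z (x R^2 z -> exists w (x R^2 w & zRw)).
(a): satisfies the condition.
(b): fails — nR²m but no w with nR²w and mRw.
(c): fails — wR²x but no t with wR²t and xRt.
(d): fails — sR²s but no w with sR²w and sRw.

(a)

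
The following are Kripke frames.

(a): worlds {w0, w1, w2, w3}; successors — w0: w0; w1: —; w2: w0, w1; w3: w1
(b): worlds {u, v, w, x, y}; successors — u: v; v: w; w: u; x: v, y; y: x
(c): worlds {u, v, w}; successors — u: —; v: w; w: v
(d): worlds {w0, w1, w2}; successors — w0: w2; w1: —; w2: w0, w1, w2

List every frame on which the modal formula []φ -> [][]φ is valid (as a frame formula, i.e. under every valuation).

(a)

This is the axiom for transitivity; its first-order frame correspondent is forall x forall y forall z (Rxy & Ryz -> Rxz).
(a): holds.
(b): fails — Ruv and Rvw but not Ruw.
(c): fails — Rwv and Rvw but not Rww.
(d): fails — Rw0w2 and Rw2w0 but not Rw0w0.
Valid on: (a).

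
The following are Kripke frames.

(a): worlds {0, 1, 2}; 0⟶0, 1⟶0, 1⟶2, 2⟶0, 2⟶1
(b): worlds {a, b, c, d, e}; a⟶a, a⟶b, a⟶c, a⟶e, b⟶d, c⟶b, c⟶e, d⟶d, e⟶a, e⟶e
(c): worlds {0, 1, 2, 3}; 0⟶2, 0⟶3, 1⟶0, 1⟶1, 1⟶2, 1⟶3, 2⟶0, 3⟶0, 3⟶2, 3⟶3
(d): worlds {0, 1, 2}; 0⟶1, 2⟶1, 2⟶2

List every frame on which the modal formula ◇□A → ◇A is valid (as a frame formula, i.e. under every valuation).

This is the axiom for a generalized confluence (Geach) condition; its first-order frame correspondent is ∀x ∀y (xRy → ∃w (yRw ∧ xRw)).
(a): ✓.
(b): fails — aRb but no w with bRw and aRw.
(c): fails — 0R2 but no w with 2Rw and 0Rw.
(d): fails — 0R1 but no w with 1Rw and 0Rw.

(a)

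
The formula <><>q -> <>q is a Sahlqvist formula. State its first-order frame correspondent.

This is frame-equivalent to □q → □□q (substitute ¬q for q and contrapose).
Suppose □q→□□q is valid. Take Rxy, Ryz and set V(q)={w : Rxw}. Then □q at x, so □□q at x, so □q at y, so q at z, i.e. Rxz.
Conversely, on a frame with transitivity the schema holds at every world under every valuation.
So the correspondent is transitivity.

transitivity: forall x forall y forall z (Rxy & Ryz -> Rxz)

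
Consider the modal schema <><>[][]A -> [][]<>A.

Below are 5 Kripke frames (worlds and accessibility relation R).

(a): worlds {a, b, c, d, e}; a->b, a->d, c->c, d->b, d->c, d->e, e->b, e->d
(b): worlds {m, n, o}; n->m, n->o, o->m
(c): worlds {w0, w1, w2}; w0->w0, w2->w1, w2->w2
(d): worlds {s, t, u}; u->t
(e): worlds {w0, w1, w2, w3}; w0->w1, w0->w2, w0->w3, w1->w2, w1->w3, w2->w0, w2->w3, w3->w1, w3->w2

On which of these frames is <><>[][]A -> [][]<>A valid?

(d), (e)

The schema corresponds to a generalized confluence (Geach) condition: forall x forall y forall z ((x R^2 y & x R^2 z) -> exists w (y R^2 w & zRw)).
(a): fails — aR²b, aR²b but no w with bR²w and bRw.
(b): fails — nR²m, nR²m but no w with mR²w and mRw.
(c): fails — w2R²w1, w2R²w1 but no w with w1R²w and w1Rw.
(d): satisfies the condition.
(e): satisfies the condition.
Valid on: (d), (e).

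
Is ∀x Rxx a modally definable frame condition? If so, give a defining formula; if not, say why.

Yes: it is reflexivity, defined by the T schema □r → r.

Yes, by □r → r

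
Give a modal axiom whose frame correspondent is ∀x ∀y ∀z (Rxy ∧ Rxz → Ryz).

◇p → □◇p

The condition is the Euclidean property. The 5 schema ◇p → □◇p defines it.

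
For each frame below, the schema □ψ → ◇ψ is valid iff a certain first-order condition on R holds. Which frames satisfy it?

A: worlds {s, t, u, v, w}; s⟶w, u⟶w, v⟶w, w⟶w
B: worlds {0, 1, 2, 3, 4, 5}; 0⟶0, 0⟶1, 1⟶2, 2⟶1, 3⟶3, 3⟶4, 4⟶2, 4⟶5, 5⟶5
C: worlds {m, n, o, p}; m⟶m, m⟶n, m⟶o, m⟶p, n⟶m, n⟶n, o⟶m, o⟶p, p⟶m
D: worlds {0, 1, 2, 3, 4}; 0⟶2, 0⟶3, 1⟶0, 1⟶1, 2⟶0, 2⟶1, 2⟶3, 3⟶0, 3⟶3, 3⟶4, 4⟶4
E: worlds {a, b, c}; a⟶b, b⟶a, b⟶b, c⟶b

Frame correspondent (Sahlqvist): ∀x ∃y Rxy — i.e. seriality.
A: fails — world t has no successor.
B: satisfies the condition.
C: satisfies the condition.
D: satisfies the condition.
E: satisfies the condition.

B, C, D, E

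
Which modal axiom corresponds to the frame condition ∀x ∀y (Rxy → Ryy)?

This is shift-reflexivity; the standard corresponding axiom is T□: □(□r → r).

□(□r → r)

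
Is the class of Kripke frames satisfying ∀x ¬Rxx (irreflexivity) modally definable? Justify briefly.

If a class were modally definable it would be closed under surjective bounded morphisms (Goldblatt–Thomason).
The 3-cycle (worlds a,b,c with a→b→c→a) is irreflexive, and the map sending every world to a single reflexive point • is a surjective bounded morphism (forth: every edge maps to (•,•); back: every world has a successor). So any modal formula valid on the 3-cycle is also valid on the reflexive point, which is not irreflexive.
So no modal formula (or set of formulas) defines exactly the irreflexive frames.

Not modally definable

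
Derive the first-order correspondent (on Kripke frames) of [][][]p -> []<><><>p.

This is a Sahlqvist (Geach-type) schema ◇^0□^3p → □^1◇^3p.
Minimal-valuation argument: fix x; take any y with xR^0y and any z with xR^1z. Set V(p) to the set of worlds R-reachable from y in exactly 3 steps. Then □^3p holds at y, so the antecedent holds at x; validity forces ◇^3p at z, giving a w with zR^3w and yR^3w.
First-order correspondent: forall x forall z (xRz -> exists w (x R^3 w & z R^3 w)).

forall x forall z (xRz -> exists w (x R^3 w & z R^3 w))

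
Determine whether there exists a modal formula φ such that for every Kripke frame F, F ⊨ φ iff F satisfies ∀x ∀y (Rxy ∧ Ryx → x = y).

If a class were modally definable it would be closed under surjective bounded morphisms (Goldblatt–Thomason).
The 4-cycle (worlds 0,1,2,3 with 0→1→2→3→0) is antisymmetric. Sending even-indexed worlds to a and odd-indexed worlds to b is a surjective bounded morphism onto the two-world frame with a↔b, which is not antisymmetric.
Hence antisymmetry is not modally definable.

No — not modally definable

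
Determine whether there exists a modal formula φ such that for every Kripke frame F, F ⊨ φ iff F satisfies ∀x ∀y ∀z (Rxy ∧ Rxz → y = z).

Yes: it is partial functionality, defined by the CD schema ◇r → □r.
Suppose ◇r→□r is valid. Take Rxy, Rxz and set V(r)={y}. Then ◇r at x, so □r at x, so r at z, i.e. z=y.

Definable; ◇r → □r defines it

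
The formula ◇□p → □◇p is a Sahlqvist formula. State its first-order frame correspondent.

convergence: ∀x ∀y ∀z (Rxy ∧ Rxz → ∃w (Ryw ∧ Rzw))

Suppose ◇□p→□◇p is valid. Take Rxy, Rxz and set V(p)={w : Ryw}. Then □p at y so ◇□p at x, so □◇p at x, so ◇p at z, giving w with Rzw and Ryw.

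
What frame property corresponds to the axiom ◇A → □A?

partial functionality

Suppose ◇A→□A is valid. Take Rxy, Rxz and set V(A)={y}. Then ◇A at x, so □A at x, so A at z, i.e. z=y.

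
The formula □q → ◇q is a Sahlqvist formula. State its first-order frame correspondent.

Suppose □q→◇q is valid. At any x set V(q)=W. Then □q at x, so ◇q at x, so x has a successor.
The converse is a direct semantic check.
Frame condition: ∀x ∃y Rxy.

seriality: ∀x ∃y Rxy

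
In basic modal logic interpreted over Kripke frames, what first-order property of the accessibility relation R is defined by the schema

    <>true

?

seriality

◇⊤ holds at w iff w has a successor, so frame-validity of ◇⊤ is exactly seriality. Equivalently via □p → ◇p:
Suppose □p→◇p is valid. At any x set V(p)=W. Then □p at x, so ◇p at x, so x has a successor.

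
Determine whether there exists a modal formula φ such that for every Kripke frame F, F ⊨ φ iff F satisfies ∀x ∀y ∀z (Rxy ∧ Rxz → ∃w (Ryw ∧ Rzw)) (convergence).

The condition is convergence. A defining modal formula is ◇□r → □◇r.

Yes, by ◇□r → □◇r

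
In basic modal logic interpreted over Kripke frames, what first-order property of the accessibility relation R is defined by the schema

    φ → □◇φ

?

symmetry: ∀x ∀y (Rxy → Ryx)

This schema is the B axiom.
It corresponds to symmetry: ∀x ∀y (Rxy → Ryx).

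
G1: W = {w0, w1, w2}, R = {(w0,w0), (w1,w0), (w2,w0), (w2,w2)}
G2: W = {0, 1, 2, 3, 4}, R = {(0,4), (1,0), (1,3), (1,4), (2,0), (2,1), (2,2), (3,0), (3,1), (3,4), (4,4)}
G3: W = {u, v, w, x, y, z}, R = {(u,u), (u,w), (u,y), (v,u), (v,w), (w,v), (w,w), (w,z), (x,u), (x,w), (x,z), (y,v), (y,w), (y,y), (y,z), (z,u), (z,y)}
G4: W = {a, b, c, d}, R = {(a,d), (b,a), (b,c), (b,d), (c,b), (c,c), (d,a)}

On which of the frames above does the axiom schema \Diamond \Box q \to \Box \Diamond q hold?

This is the axiom for convergence; its first-order frame correspondent is \forall x \forall y \forall z (Rxy \wedge Rxz \to \exists w (Ryw \wedge Rzw)).
G1: holds.
G2: fails — R20 and R22 but 0 and 2 have no common successor.
G3: fails — Rww and Rwz but w and z have no common successor.
G4: fails — Rbc and Rba but c and a have no common successor.
Valid on: G1.

G1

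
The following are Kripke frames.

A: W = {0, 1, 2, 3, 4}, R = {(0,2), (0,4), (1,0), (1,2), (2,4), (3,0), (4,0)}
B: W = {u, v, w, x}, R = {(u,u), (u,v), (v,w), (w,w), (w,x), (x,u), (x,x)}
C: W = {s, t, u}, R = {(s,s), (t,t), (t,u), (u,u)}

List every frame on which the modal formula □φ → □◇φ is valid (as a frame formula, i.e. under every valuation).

C

This is the axiom for a generalized confluence (Geach) condition; its first-order frame correspondent is ∀x ∀z (xRz → ∃w (xRw ∧ zRw)).
A: fails — 0R4 but no w with 0Rw and 4Rw.
B: fails — uRv but no t with uRt and vRt.
C: ✓.
Valid on: C.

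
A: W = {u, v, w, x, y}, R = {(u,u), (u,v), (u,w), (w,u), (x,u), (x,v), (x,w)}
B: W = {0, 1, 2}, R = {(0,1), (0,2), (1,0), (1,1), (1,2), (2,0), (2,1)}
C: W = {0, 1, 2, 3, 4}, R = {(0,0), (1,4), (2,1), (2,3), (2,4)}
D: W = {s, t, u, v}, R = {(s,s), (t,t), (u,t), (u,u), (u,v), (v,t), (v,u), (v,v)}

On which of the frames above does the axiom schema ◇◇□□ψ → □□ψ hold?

B

This is the axiom for a generalized confluence (Geach) condition; its first-order frame correspondent is ∀x ∀y ∀z ((xR²y ∧ xR²z) → ∃w (yR²w ∧ z = w)).
A: fails — uR²v, uR²u but no t with vR²t and u=t.
B: ✓.
C: fails — 2R²4, 2R²4 but no w with 4R²w and 4=w.
D: fails — uR²t, uR²u but no w with tR²w and u=w.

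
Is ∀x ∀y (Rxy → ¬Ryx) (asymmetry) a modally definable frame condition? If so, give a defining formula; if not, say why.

No — not modally definable

Any modally definable frame class is closed under surjective bounded morphisms.
The 5-cycle (worlds s,t,u,v,w with s→t→u→v→w→s) is asymmetric. Mapping every world to a single reflexive point • is a surjective bounded morphism, and the reflexive point is not asymmetric (R•• but asymmetry requires ¬R••).
Hence asymmetry is not modally definable.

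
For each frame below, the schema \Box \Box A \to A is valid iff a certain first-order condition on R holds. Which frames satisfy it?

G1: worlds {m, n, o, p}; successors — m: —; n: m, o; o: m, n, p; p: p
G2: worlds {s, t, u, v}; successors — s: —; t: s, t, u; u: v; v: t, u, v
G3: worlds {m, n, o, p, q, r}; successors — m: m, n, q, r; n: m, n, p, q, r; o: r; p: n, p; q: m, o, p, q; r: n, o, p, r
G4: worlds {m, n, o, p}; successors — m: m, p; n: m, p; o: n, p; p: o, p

G3

Frame correspondent (Sahlqvist): \forall x \exists w (x R^2 w \wedge x = w) — i.e. a generalized confluence (Geach) condition.
G1: fails — at m but no w with mR²w and m=w.
G2: fails — at s but no w with sR²w and s=w.
G3: holds.
G4: fails — at n but no w with nR²w and n=w.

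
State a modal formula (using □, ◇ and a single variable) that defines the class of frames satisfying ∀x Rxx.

A defining formula is □r → r (the T axiom).
Suppose □r→r is valid. At any x set V(r)={w : Rxw}. Then □r holds at x, so r holds at x, i.e. Rxx.

□r → r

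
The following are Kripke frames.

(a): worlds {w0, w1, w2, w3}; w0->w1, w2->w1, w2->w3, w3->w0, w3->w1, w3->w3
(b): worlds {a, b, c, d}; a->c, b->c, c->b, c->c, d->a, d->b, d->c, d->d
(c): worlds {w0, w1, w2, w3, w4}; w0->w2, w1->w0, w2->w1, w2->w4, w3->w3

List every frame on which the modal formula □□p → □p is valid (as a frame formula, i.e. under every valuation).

(b)

Frame correspondent (Sahlqvist): ∀x ∀y (Rxy → ∃z (Rxz ∧ Rzy)) — i.e. density.
(a): fails — Rw0w1 but no z with Rw0z and Rzw1.
(b): satisfies the condition.
(c): fails — Rw1w0 but no z with Rw1z and Rzw0.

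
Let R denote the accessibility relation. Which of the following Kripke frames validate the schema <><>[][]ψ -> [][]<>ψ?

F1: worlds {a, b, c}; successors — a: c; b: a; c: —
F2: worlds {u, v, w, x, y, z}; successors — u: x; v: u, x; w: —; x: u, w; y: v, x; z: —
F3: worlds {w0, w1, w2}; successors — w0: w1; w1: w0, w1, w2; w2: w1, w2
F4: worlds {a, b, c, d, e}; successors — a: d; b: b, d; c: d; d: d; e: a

F3, F4

This is the axiom for a generalized confluence (Geach) condition; its first-order frame correspondent is forall x forall y forall z ((x R^2 y & x R^2 z) -> exists w (y R^2 w & zRw)).
F1: fails — bR²c, bR²c but no w with cR²w and cRw.
F2: fails — uR²u, uR²u but no t with uR²t and uRt.
F3: condition met.
F4: condition met.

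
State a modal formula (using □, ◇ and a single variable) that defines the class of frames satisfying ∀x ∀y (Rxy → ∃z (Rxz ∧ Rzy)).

The condition is density. The C4 schema □□p → □p defines it.

□□p → □p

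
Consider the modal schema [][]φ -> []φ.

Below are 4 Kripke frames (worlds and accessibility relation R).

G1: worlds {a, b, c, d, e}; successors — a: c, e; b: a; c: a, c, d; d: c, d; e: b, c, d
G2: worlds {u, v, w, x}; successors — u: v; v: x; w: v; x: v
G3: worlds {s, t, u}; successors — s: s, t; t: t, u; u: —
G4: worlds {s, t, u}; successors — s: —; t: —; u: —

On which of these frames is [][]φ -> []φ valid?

Frame correspondent (Sahlqvist): forall x forall y (Rxy -> exists z (Rxz & Rzy)) — i.e. density.
G1: fails — Reb but no z with Rez and Rzb.
G2: fails — Ruv but no z with Ruz and Rzv.
G3: ✓.
G4: ✓.
Valid on: G3, G4.

G3, G4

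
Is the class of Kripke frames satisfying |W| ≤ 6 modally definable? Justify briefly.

Not modally definable

Modal frame validity is preserved under disjoint unions.
Any modal formula valid on each of 7 disjoint one-world frames is valid on their disjoint union (validity is preserved under disjoint unions). Each one-world frame has |W|=1≤6, but the union has |W|=7.
So the class is not modally definable.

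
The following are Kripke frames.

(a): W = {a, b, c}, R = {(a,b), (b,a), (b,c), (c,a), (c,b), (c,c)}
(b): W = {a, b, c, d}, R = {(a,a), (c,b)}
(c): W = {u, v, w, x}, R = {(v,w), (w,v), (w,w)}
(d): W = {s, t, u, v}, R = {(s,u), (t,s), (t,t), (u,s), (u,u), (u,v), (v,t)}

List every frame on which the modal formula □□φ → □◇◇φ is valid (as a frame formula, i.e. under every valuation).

Frame correspondent (Sahlqvist): ∀x ∀z (xRz → ∃w (xR²w ∧ zR²w)) — i.e. a generalized confluence (Geach) condition.
(a): condition met.
(b): fails — cRb but no w with cR²w and bR²w.
(c): condition met.
(d): condition met.

(a), (c), (d)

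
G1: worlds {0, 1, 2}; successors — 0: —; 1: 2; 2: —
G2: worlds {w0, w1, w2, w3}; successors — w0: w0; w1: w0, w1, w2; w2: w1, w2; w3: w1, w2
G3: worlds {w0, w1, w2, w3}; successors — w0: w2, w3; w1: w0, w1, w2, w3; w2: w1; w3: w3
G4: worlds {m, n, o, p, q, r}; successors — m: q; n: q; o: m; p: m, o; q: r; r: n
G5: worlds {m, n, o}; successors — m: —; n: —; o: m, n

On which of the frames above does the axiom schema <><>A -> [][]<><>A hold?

G1, G5

Frame correspondent (Sahlqvist): forall x forall y forall z ((x R^2 y & x R^2 z) -> exists w (y = w & z R^2 w)) — i.e. a generalized confluence (Geach) condition.
G1: holds.
G2: fails — w1R²w1, w1R²w0 but no w with w1=w and w0R²w.
G3: fails — w0R²w1, w0R²w3 but no w with w1=w and w3R²w.
G4: fails — mR²r, mR²r but no w with r=w and rR²w.
G5: holds.
Valid on: G1, G5.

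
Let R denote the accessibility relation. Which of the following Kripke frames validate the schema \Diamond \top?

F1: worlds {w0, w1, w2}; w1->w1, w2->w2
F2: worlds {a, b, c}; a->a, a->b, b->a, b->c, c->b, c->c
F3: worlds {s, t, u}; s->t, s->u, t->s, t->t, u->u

This is the axiom for seriality; its first-order frame correspondent is \forall x \exists y Rxy.
F1: fails — world w0 has no successor.
F2: ✓.
F3: ✓.

F2, F3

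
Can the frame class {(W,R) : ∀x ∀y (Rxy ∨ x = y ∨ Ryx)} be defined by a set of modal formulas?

No

If a class were modally definable it would be closed under disjoint unions (Goldblatt–Thomason).
Take 4 disjoint single-world reflexive frames: each is trivially connected, but their disjoint union has 4 worlds with no edge between distinct components, so it is not connected.
So the class is not modally definable.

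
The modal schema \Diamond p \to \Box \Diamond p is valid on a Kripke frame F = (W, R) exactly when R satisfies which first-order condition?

Suppose ◇p→□◇p is valid. Take Rxy, Rxz and set V(p)={y}. Then ◇p at x, so □◇p at x, so ◇p at z, so some w with Rzw has p; w=y, i.e. Rzy. By symmetry of the argument, Ryz.
The converse is a direct semantic check.
So the correspondent is the Euclidean property.

The Euclidean property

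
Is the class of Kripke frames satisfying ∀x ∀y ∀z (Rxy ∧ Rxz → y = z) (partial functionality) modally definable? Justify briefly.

This is a Sahlqvist condition; the CD axiom ◇p → □p defines it.
Suppose ◇p→□p is valid. Take Rxy, Rxz and set V(p)={y}. Then ◇p at x, so □p at x, so p at z, i.e. z=y.

Definable; ◇p → □p defines it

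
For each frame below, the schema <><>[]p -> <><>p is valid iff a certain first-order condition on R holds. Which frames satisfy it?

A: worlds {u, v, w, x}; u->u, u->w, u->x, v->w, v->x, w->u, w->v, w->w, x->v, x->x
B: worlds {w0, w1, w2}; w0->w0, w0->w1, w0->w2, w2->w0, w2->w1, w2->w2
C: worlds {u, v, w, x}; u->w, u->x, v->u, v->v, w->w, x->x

The schema corresponds to a generalized confluence (Geach) condition: forall x forall y (x R^2 y -> exists w (yRw & x R^2 w)).
A: satisfies the condition.
B: fails — w0R²w1 but no w with w1Rw and w0R²w.
C: satisfies the condition.
Valid on: A, C.

A, C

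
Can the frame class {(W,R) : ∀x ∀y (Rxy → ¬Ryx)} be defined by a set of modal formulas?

No — not modally definable

Modal frame validity is preserved under surjective bounded morphisms.
The 5-cycle (worlds a,b,c,d,e with a→b→c→d→e→a) is asymmetric. Mapping every world to a single reflexive point • is a surjective bounded morphism, and the reflexive point is not asymmetric (R•• but asymmetry requires ¬R••).
So the class is not modally definable.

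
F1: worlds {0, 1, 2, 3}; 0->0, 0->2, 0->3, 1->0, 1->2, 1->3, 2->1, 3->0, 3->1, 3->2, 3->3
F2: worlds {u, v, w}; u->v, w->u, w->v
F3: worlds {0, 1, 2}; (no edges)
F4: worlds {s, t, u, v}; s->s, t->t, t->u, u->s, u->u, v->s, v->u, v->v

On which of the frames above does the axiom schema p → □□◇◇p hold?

F3

The schema corresponds to a generalized confluence (Geach) condition: ∀x ∀z (xR²z → ∃w (x = w ∧ zR²w)).
F1: fails — 1R²2 but no w with 1=w and 2R²w.
F2: fails — wR²v but no t with w=t and vR²t.
F3: holds.
F4: fails — tR²s but no w with t=w and sR²w.
Valid on: F3.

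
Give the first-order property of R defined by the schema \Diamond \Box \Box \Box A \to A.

This is a Sahlqvist (Geach-type) schema ◇^1□^3A → □^0◇^0A.
First-order correspondent: \forall x \forall y (xRy \to \exists w (y R^3 w \wedge x = w)).

\forall x \forall y (xRy \to \exists w (y R^3 w \wedge x = w))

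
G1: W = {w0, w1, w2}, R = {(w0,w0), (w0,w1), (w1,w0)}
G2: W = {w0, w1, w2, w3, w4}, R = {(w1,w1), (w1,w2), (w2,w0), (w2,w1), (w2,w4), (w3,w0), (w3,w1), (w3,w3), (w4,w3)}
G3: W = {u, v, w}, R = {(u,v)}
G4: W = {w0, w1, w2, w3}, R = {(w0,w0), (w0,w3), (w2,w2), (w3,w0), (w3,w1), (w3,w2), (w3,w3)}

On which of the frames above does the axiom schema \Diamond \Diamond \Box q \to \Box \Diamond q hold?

G1, G3

The schema corresponds to a generalized confluence (Geach) condition: \forall x \forall y \forall z ((x R^2 y \wedge xRz) \to \exists w (yRw \wedge zRw)).
G1: satisfies the condition.
G2: fails — w1R²w0, w1Rw1 but no w with w0Rw and w1Rw.
G3: satisfies the condition.
G4: fails — w0R²w1, w0Rw0 but no w with w1Rw and w0Rw.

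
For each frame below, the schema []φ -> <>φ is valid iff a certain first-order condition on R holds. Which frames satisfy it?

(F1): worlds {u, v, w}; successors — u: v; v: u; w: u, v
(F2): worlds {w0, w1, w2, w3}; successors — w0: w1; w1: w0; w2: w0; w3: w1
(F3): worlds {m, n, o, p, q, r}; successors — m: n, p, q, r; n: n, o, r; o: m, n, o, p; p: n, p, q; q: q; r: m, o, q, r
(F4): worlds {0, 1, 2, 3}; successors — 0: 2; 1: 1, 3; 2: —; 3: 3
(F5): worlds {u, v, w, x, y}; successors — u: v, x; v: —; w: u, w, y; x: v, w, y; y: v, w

This is the axiom for seriality; its first-order frame correspondent is forall x exists y Rxy.
(F1): ✓.
(F2): ✓.
(F3): ✓.
(F4): fails — world 2 has no successor.
(F5): fails — world v has no successor.
Valid on: (F1), (F2), (F3).

(F1), (F2), (F3)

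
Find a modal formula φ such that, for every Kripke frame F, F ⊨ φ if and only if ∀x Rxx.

The condition is reflexivity. The T schema □s → s defines it.
Suppose □s→s is valid. At any x set V(s)={w : Rxw}. Then □s holds at x, so s holds at x, i.e. Rxx.

□s → s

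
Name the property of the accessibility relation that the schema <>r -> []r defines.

This schema is the CD axiom.
Its frame correspondent is partial functionality — forall x forall y forall z (Rxy & Rxz -> y = z).

Partial functionality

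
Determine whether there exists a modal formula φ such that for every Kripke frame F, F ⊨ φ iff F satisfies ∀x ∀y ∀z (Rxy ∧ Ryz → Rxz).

Yes — defined by □p → □□p

Yes: it is transitivity, defined by the 4 schema □p → □□p.
Suppose □p→□□p is valid. Take Rxy, Ryz and set V(p)={w : Rxw}. Then □p at x, so □□p at x, so □p at y, so p at z, i.e. Rxz.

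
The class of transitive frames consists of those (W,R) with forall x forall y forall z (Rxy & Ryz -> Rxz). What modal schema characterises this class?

□p → □□p

This is transitivity; the standard corresponding axiom is 4: □p → □□p.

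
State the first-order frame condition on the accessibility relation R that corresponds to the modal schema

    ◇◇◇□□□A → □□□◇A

This is a Sahlqvist (Geach-type) schema ◇^3□^3A → □^3◇^1A.
First-order correspondent: ∀x ∀y ∀z ((xR³y ∧ xR³z) → ∃w (yR³w ∧ zRw)).

∀x ∀y ∀z ((xR³y ∧ xR³z) → ∃w (yR³w ∧ zRw))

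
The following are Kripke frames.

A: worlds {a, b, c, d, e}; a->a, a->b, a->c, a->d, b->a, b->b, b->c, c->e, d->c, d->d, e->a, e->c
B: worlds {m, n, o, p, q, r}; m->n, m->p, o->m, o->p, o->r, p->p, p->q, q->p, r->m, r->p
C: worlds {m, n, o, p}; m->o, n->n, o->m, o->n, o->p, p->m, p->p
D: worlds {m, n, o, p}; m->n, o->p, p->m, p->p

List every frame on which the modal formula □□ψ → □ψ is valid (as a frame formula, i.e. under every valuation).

none

This is the axiom for density; its first-order frame correspondent is ∀x ∀y (Rxy → ∃z (Rxz ∧ Rzy)).
A: fails — Rce but no z with Rcz and Rze.
B: fails — Rrm but no z with Rrz and Rzm.
C: fails — Rmo but no z with Rmz and Rzo.
D: fails — Rmn but no z with Rmz and Rzn.
Valid on no frame.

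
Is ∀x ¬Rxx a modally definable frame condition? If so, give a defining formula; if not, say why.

No — not modally definable

Modal frame validity is preserved under surjective bounded morphisms.
The 5-cycle (worlds a,b,c,d,e with a→b→c→d→e→a) is irreflexive, and the map sending every world to a single reflexive point • is a surjective bounded morphism (forth: every edge maps to (•,•); back: every world has a successor). So any modal formula valid on the 5-cycle is also valid on the reflexive point, which is not irreflexive.
Hence irreflexivity is not modally definable.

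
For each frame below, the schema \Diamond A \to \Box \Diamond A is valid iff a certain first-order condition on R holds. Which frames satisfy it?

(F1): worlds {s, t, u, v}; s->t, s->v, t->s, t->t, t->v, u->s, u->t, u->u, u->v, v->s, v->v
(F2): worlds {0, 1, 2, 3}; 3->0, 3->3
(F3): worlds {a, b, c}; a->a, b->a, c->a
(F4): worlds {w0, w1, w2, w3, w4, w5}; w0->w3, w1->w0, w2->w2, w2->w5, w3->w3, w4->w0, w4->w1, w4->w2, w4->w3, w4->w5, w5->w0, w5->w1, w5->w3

Frame correspondent (Sahlqvist): \forall x \forall y \forall z (Rxy \wedge Rxz \to Ryz) — i.e. the Euclidean property.
(F1): fails — Rsv and Rst but not Rvt.
(F2): fails — R30 and R33 but not R03.
(F3): satisfies the condition.
(F4): fails — Rw1w0 and Rw1w0 but not Rw0w0.
Valid on: (F3).

(F3)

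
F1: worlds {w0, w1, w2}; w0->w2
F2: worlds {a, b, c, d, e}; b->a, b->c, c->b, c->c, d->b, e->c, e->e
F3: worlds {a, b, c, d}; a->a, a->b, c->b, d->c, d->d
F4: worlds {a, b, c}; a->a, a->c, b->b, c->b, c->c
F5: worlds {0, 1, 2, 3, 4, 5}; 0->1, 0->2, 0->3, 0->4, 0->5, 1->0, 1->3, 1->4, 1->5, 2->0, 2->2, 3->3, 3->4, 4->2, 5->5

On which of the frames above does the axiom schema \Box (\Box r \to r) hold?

Frame correspondent (Sahlqvist): \forall x \forall y (Rxy \to Ryy) — i.e. shift-reflexivity.
F1: fails — Rw0w2 but not Rw2w2.
F2: fails — Rba but not Raa.
F3: fails — Rdc but not Rcc.
F4: condition met.
F5: fails — R10 but not R00.

F4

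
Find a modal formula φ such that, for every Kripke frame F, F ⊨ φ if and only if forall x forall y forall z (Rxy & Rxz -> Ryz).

A defining formula is ◇r → □◇r (the 5 axiom).
Suppose ◇r→□◇r is valid. Take Rxy, Rxz and set V(r)={y}. Then ◇r at x, so □◇r at x, so ◇r at z, so some w with Rzw has r; w=y, i.e. Rzy. By symmetry of the argument, Ryz.

◇r → □◇r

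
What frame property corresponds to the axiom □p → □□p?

Suppose □p→□□p is valid. Take Rxy, Ryz and set V(p)={w : Rxw}. Then □p at x, so □□p at x, so □p at y, so p at z, i.e. Rxz.
The converse is a direct semantic check.
So the correspondent is transitivity.

transitivity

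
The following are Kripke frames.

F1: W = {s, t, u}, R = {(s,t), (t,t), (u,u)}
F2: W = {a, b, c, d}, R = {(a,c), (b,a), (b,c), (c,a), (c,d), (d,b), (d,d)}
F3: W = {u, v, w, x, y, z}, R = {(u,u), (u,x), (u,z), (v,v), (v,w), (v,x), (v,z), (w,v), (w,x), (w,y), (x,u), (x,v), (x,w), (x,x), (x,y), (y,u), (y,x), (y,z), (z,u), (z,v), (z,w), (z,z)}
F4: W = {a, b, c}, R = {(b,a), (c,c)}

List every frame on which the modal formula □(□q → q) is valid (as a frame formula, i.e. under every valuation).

This is the axiom for shift-reflexivity; its first-order frame correspondent is ∀x ∀y (Rxy → Ryy).
F1: condition met.
F2: fails — Rbc but not Rcc.
F3: fails — Rwy but not Ryy.
F4: fails — Rba but not Raa.

F1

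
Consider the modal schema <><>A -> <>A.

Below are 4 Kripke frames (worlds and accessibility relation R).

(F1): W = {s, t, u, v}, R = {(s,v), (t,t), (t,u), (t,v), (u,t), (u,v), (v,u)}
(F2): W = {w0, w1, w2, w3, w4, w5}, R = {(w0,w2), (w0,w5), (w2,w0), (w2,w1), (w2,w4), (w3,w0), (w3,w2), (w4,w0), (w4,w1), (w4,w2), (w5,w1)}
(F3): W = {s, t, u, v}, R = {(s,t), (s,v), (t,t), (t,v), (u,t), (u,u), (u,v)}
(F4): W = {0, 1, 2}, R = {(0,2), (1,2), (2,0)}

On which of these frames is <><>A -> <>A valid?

This is the axiom for a generalized confluence (Geach) condition; its first-order frame correspondent is forall x forall y (x R^2 y -> exists w (y = w & xRw)).
(F1): fails — sR²u but no w with u=w and sRw.
(F2): fails — w0R²w0 but no w with w0=w and w0Rw.
(F3): ✓.
(F4): fails — 0R²0 but no w with 0=w and 0Rw.
Valid on: (F3).

(F3)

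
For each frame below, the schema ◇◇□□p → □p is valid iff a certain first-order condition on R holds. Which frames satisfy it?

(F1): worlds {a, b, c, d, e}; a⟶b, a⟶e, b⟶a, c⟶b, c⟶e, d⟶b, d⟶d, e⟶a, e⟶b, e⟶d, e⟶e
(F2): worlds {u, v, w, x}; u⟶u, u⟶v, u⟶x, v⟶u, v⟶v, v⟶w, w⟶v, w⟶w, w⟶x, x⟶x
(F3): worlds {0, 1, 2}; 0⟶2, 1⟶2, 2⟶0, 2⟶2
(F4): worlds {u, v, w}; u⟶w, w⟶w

Frame correspondent (Sahlqvist): ∀x ∀y ∀z ((xR²y ∧ xRz) → ∃w (yR²w ∧ z = w)) — i.e. a generalized confluence (Geach) condition.
(F1): fails — aR²d, aRe but no w with dR²w and e=w.
(F2): fails — uR²x, uRu but no t with xR²t and u=t.
(F3): condition met.
(F4): condition met.
Valid on: (F3), (F4).

(F3), (F4)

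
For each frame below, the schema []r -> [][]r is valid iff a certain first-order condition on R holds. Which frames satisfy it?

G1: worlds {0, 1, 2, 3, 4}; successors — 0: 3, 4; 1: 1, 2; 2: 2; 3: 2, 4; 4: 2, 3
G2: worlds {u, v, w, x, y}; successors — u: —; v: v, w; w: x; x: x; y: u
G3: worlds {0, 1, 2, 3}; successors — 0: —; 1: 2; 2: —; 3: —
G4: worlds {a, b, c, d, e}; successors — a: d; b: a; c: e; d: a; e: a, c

G3

Frame correspondent (Sahlqvist): forall x forall y forall z (Rxy & Ryz -> Rxz) — i.e. transitivity.
G1: fails — R34 and R43 but not R33.
G2: fails — Rvw and Rwx but not Rvx.
G3: condition met.
G4: fails — Rea and Rad but not Red.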